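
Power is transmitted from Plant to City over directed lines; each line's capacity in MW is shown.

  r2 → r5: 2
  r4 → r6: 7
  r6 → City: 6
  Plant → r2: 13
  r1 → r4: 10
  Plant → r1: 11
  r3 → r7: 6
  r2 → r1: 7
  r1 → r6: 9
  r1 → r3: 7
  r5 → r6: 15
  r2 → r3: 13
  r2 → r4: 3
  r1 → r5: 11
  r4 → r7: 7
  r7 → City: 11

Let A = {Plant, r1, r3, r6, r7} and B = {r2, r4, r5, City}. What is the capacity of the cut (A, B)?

51

Edges leaving {Plant, r1, r3, r6, r7}: Plant→r2 (13), r1→r4 (10), r1→r5 (11), r6→City (6), r7→City (11).
Cut capacity = 13 + 10 + 11 + 6 + 11 = 51.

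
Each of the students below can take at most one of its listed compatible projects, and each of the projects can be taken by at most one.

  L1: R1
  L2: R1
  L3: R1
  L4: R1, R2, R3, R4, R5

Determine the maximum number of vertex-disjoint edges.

2

Unit-capacity flow: source→left, listed edges, right→sink; max matching = max flow.
Augmenting path L1→R1 (+1); matched 1.
Augmenting path L4→R2 (+1); matched 2.
No augmenting path remains; maximum matching = 2.
König certificate: {L4, R1} is a vertex cover of size 2 (every listed pair touches it), so no matching can be larger.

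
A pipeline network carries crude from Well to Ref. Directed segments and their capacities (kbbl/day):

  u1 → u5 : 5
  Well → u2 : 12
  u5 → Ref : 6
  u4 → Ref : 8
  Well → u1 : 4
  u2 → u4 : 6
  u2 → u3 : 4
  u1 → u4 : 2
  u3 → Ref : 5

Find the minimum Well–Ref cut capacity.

Augment Well→u1→u4→Ref: bottleneck 2, flow now 2.
Augment Well→u1→u5→Ref: bottleneck 2, flow now 4.
Augment Well→u2→u3→Ref: bottleneck 4, flow now 8.
Augment Well→u2→u4→Ref: bottleneck 6, flow now 14.
No augmenting path remains; maximum flow = 14.
By max-flow min-cut, the minimum cut capacity equals the max flow.
In the residual graph, reachable from Well: {Well, u2}.
Min-cut edges: Well→u1 (4), u2→u3 (4), u2→u4 (6); capacity 4 + 4 + 6 = 14.

14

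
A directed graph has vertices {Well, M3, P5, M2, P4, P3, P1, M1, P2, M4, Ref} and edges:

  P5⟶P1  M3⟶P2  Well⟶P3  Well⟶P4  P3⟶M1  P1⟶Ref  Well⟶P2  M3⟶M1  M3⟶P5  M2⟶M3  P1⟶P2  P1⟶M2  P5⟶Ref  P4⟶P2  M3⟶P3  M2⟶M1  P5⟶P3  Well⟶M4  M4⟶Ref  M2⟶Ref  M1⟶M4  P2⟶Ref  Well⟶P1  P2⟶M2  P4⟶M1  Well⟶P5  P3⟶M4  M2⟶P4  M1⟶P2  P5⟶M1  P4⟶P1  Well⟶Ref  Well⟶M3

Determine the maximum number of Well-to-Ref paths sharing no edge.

6

Assign every edge capacity 1; by Menger, the answer equals the max flow.
Path Well→Ref (+1); total 1.
Path Well→P5→Ref (+1); total 2.
Path Well→P1→Ref (+1); total 3.
Path Well→P2→Ref (+1); total 4.
Path Well→M4→Ref (+1); total 5.
Path Well→M3→P2→M2→Ref (+1); total 6.
No residual Well→Ref path; max flow = 6.
Certifying cut of size 6: {M2→Ref, M4→Ref, P1→Ref, P2→Ref, P5→Ref, Well→Ref}.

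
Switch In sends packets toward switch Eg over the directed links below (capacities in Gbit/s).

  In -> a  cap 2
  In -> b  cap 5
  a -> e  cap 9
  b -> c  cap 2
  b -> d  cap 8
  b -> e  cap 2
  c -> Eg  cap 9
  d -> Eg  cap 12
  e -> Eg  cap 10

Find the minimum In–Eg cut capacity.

Augment In→a→e→Eg: bottleneck 2, flow now 2.
Augment In→b→c→Eg: bottleneck 2, flow now 4.
Augment In→b→d→Eg: bottleneck 3, flow now 7.
No augmenting path remains; maximum flow = 7.
By max-flow min-cut, the minimum cut capacity equals the max flow.
In the residual graph, reachable from In: {In}.
Min-cut edges: In→a (2), In→b (5); capacity 2 + 5 = 7.

7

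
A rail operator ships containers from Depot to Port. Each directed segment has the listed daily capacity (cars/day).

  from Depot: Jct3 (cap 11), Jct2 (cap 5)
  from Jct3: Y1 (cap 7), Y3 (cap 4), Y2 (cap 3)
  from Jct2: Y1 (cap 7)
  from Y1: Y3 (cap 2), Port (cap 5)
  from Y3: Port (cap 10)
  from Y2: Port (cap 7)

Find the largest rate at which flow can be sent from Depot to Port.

14

Augment Depot→Jct3→Y1→Port: bottleneck 5, flow now 5.
Augment Depot→Jct3→Y3→Port: bottleneck 4, flow now 9.
Augment Depot→Jct3→Y2→Port: bottleneck 2, flow now 11.
Augment Depot→Jct2→Y1→Y3→Port: bottleneck 2, flow now 13.
Augment Depot→Jct2→Y1→Jct3→Y2→Port: bottleneck 1, flow now 14. (uses reverse residual edge)
No augmenting path remains; maximum flow = 14.
In the residual graph, reachable from Depot: {Depot, Jct3, Jct2, Y1}.
Min-cut edges: Jct3→Y3 (4), Jct3→Y2 (3), Y1→Y3 (2), Y1→Port (5); capacity 4 + 3 + 2 + 5 = 14.
This cut is saturated, so no flow can exceed 14.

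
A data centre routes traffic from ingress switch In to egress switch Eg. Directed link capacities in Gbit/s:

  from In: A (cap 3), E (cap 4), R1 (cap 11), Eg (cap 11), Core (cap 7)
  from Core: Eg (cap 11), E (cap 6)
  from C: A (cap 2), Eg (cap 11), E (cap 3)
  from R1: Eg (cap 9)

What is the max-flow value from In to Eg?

Augment In→Eg: bottleneck 11, flow now 11.
Augment In→Core→Eg: bottleneck 7, flow now 18.
Augment In→R1→Eg: bottleneck 9, flow now 27.
No augmenting path remains; maximum flow = 27.
In the residual graph, reachable from In: {In, R1, A, E}.
Min-cut edges: In→Core (7), In→Eg (11), R1→Eg (9); capacity 7 + 11 + 9 = 27.
This cut is saturated, so no flow can exceed 27.

27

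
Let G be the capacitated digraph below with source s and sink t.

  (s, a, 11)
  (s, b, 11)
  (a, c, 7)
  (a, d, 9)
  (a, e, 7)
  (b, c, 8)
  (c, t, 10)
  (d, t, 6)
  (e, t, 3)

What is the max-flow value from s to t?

19

Augment s→a→c→t: bottleneck 7, flow now 7.
Augment s→a→d→t: bottleneck 4, flow now 11.
Augment s→b→c→t: bottleneck 3, flow now 14.
Augment s→b→c→a→d→t: bottleneck 2, flow now 16. (uses reverse residual edge)
Augment s→b→c→a→e→t: bottleneck 3, flow now 19. (uses reverse residual edge)
No augmenting path remains; maximum flow = 19.
In the residual graph, reachable from s: {s, b}.
Min-cut edges: s→a (11), b→c (8); capacity 11 + 8 = 19.
This cut is saturated, so no flow can exceed 19.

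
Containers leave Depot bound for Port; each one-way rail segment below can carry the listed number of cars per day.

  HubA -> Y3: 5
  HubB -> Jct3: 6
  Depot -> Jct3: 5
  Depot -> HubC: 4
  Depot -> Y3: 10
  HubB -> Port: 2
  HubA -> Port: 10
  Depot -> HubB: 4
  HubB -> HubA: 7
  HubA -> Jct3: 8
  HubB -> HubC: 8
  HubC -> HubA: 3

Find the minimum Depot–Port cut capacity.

Augment Depot→HubB→Port: bottleneck 2, flow now 2.
Augment Depot→HubB→HubA→Port: bottleneck 2, flow now 4.
Augment Depot→HubC→HubA→Port: bottleneck 3, flow now 7.
No augmenting path remains; maximum flow = 7.
By max-flow min-cut, the minimum cut capacity equals the max flow.
In the residual graph, reachable from Depot: {Depot, HubC, Jct3, Y3}.
Min-cut edges: Depot→HubB (4), HubC→HubA (3); capacity 4 + 3 = 7.

7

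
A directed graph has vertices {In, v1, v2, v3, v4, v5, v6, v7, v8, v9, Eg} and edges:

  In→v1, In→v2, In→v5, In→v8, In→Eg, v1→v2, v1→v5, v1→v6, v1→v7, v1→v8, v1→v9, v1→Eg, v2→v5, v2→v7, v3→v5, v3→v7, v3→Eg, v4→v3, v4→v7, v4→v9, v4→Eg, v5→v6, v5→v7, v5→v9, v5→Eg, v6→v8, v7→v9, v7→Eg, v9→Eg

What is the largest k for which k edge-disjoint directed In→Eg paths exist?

4

Assign every edge capacity 1; by Menger, the answer equals the max flow.
Path In→Eg (+1); total 1.
Path In→v1→Eg (+1); total 2.
Path In→v5→Eg (+1); total 3.
Path In→v2→v7→Eg (+1); total 4.
No residual In→Eg path; max flow = 4.
Certifying cut of size 4: {In→Eg, In→v1, In→v2, In→v5}.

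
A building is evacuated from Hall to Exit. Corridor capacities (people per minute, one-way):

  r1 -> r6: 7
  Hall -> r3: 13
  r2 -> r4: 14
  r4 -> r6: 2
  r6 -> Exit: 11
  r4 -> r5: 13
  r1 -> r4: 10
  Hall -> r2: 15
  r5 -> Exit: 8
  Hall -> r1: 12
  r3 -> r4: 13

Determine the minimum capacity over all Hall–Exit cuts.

17

Augment Hall→r1→r6→Exit: bottleneck 7, flow now 7.
Augment Hall→r1→r4→r5→Exit: bottleneck 5, flow now 12.
Augment Hall→r2→r4→r5→Exit: bottleneck 3, flow now 15.
Augment Hall→r2→r4→r6→Exit: bottleneck 2, flow now 17.
No augmenting path remains; maximum flow = 17.
By max-flow min-cut, the minimum cut capacity equals the max flow.
In the residual graph, reachable from Hall: {Hall, r1, r2, r3, r4, r5}.
Min-cut edges: r1→r6 (7), r4→r6 (2), r5→Exit (8); capacity 7 + 2 + 8 = 17.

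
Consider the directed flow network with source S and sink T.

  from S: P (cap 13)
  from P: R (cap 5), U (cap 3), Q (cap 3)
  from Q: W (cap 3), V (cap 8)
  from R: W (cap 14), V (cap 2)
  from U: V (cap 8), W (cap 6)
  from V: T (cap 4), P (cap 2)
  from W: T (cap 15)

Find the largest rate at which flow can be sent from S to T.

Augment S→P→Q→V→T: bottleneck 3, flow now 3.
Augment S→P→R→V→T: bottleneck 1, flow now 4.
Augment S→P→R→W→T: bottleneck 4, flow now 8.
Augment S→P→U→W→T: bottleneck 3, flow now 11.
No augmenting path remains; maximum flow = 11.
In the residual graph, reachable from S: {S, P}.
Min-cut edges: P→Q (3), P→R (5), P→U (3); capacity 3 + 5 + 3 = 11.
This cut is saturated, so no flow can exceed 11.

11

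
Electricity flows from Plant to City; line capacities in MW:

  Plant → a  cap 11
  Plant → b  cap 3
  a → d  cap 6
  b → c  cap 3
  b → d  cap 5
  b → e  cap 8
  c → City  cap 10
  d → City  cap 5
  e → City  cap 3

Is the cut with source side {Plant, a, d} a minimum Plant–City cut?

Given cut capacity: 3 + 5 = 8.
Augment Plant→a→d→City: bottleneck 5, flow now 5.
Augment Plant→b→c→City: bottleneck 3, flow now 8.
No augmenting path remains; maximum flow = 8.
Cut capacity 8 equals the max flow, so it is a minimum cut.

Yes — it is a minimum cut (capacity 8).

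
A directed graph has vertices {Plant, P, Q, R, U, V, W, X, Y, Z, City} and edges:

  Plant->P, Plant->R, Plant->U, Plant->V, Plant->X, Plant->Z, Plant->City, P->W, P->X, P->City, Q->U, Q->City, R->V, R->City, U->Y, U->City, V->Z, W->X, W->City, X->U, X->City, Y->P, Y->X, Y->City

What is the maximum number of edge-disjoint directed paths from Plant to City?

Assign every edge capacity 1; by Menger, the answer equals the max flow.
Path Plant→City (+1); total 1.
Path Plant→P→City (+1); total 2.
Path Plant→R→City (+1); total 3.
Path Plant→U→City (+1); total 4.
Path Plant→X→City (+1); total 5.
No residual Plant→City path; max flow = 5.
Certifying cut of size 5: {Plant→City, Plant→P, Plant→R, Plant→U, Plant→X}.

5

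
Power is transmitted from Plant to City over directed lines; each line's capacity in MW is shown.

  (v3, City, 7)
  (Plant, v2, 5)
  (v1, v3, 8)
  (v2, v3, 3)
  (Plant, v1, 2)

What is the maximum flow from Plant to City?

5

Augment Plant→v1→v3→City: bottleneck 2, flow now 2.
Augment Plant→v2→v3→City: bottleneck 3, flow now 5.
No augmenting path remains; maximum flow = 5.
In the residual graph, reachable from Plant: {Plant, v2}.
Min-cut edges: Plant→v1 (2), v2→v3 (3); capacity 2 + 3 = 5.
This cut is saturated, so no flow can exceed 5.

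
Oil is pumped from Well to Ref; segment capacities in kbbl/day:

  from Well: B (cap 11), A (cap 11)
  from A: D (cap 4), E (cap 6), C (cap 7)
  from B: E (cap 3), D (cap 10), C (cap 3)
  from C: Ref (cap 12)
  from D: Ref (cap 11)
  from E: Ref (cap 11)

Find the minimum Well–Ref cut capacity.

22

Augment Well→A→C→Ref: bottleneck 7, flow now 7.
Augment Well→A→D→Ref: bottleneck 4, flow now 11.
Augment Well→B→C→Ref: bottleneck 3, flow now 14.
Augment Well→B→D→Ref: bottleneck 7, flow now 21.
Augment Well→B→E→Ref: bottleneck 1, flow now 22.
No augmenting path remains; maximum flow = 22.
By max-flow min-cut, the minimum cut capacity equals the max flow.
In the residual graph, reachable from Well: {Well}.
Min-cut edges: Well→A (11), Well→B (11); capacity 11 + 11 = 22.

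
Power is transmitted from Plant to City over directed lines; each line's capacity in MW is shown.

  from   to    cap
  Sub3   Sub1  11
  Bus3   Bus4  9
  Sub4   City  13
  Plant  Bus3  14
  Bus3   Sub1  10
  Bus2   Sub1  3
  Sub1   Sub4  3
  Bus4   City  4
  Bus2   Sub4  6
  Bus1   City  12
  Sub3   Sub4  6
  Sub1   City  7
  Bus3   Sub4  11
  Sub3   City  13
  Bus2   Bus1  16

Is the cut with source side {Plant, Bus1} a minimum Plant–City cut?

No — its capacity is 26, but the minimum cut has capacity 14.

Given cut capacity: 14 + 12 = 26.
Augment Plant→Bus3→Bus4→City: bottleneck 4, flow now 4.
Augment Plant→Bus3→Sub1→City: bottleneck 7, flow now 11.
Augment Plant→Bus3→Sub4→City: bottleneck 3, flow now 14.
No augmenting path remains; maximum flow = 14.
In the residual graph, reachable from Plant: {Plant}.
Min-cut edges: Plant→Bus3 (14); capacity 14 = 14.
Cut capacity 26 exceeds the max flow 14, so it is not minimum.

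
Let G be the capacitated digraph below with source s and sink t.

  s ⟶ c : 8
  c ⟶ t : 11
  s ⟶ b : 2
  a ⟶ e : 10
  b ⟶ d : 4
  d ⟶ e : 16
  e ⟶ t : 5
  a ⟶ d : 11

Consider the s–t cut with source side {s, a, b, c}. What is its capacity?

Edges leaving {s, a, b, c}: a→d (11), a→e (10), b→d (4), c→t (11).
Cut capacity = 11 + 10 + 4 + 11 = 36.

36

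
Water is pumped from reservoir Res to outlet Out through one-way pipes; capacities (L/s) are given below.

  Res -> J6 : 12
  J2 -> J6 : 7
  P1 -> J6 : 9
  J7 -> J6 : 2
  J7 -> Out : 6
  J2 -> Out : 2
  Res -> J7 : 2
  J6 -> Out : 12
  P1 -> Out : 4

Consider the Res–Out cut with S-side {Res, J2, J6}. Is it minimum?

Given cut capacity: 2 + 2 + 12 = 16.
Augment Res→J7→Out: bottleneck 2, flow now 2.
Augment Res→J6→Out: bottleneck 12, flow now 14.
No augmenting path remains; maximum flow = 14.
In the residual graph, reachable from Res: {Res}.
Min-cut edges: Res→J7 (2), Res→J6 (12); capacity 2 + 12 = 14.
Cut capacity 16 exceeds the max flow 14, so it is not minimum.

No — its capacity is 16, but the minimum cut has capacity 14.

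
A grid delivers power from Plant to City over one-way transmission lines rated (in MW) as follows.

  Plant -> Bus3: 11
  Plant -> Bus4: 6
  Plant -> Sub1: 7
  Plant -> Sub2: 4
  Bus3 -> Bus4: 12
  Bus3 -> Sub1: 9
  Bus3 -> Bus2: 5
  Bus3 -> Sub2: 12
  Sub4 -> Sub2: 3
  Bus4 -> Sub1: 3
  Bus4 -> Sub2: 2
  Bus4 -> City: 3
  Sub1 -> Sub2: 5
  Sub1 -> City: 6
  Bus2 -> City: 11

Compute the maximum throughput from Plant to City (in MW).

14

Augment Plant→Bus4→City: bottleneck 3, flow now 3.
Augment Plant→Sub1→City: bottleneck 6, flow now 9.
Augment Plant→Bus3→Bus2→City: bottleneck 5, flow now 14.
No augmenting path remains; maximum flow = 14.
In the residual graph, reachable from Plant: {Plant, Bus3, Bus4, Sub1, Sub2}.
Min-cut edges: Bus3→Bus2 (5), Bus4→City (3), Sub1→City (6); capacity 5 + 3 + 6 = 14.
This cut is saturated, so no flow can exceed 14.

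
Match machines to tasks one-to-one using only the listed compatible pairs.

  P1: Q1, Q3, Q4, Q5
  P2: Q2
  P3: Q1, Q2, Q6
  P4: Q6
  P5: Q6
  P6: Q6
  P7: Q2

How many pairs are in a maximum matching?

4

Unit-capacity flow: source→left, listed edges, right→sink; max matching = max flow.
Augmenting path P1→Q1 (+1); matched 1.
Augmenting path P2→Q2 (+1); matched 2.
Augmenting path P3→Q6 (+1); matched 3.
Augmenting path P4→Q6→P3→Q1→P1→Q3 (+1); matched 4.
No augmenting path remains; maximum matching = 4.
König certificate: {P1, P3, Q2, Q6} is a vertex cover of size 4 (every listed pair touches it), so no matching can be larger.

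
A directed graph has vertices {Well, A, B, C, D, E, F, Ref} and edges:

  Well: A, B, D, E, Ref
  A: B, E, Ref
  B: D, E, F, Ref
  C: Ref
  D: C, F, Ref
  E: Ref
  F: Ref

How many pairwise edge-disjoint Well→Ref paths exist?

Assign every edge capacity 1; by Menger, the answer equals the max flow.
Path Well→Ref (+1); total 1.
Path Well→A→Ref (+1); total 2.
Path Well→B→Ref (+1); total 3.
Path Well→D→Ref (+1); total 4.
Path Well→E→Ref (+1); total 5.
No residual Well→Ref path; max flow = 5.
Certifying cut of size 5: {Well→A, Well→B, Well→D, Well→E, Well→Ref}.

5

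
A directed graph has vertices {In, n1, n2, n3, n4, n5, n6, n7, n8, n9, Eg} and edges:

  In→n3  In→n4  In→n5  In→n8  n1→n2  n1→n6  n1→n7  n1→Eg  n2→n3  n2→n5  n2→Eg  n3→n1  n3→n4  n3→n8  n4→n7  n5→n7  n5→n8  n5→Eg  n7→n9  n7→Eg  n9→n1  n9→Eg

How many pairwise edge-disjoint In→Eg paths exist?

3

Assign every edge capacity 1; by Menger, the answer equals the max flow.
Path In→n5→Eg (+1); total 1.
Path In→n3→n1→Eg (+1); total 2.
Path In→n4→n7→Eg (+1); total 3.
No residual In→Eg path; max flow = 3.
Certifying cut of size 3: {In→n3, In→n4, In→n5}.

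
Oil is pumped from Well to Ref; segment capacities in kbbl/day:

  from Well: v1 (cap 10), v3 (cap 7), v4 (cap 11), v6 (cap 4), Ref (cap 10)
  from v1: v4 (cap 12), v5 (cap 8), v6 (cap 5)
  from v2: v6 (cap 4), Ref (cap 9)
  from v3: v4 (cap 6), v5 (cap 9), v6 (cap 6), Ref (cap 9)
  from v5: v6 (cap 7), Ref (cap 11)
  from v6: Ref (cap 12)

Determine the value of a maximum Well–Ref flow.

31

Augment Well→Ref: bottleneck 10, flow now 10.
Augment Well→v3→Ref: bottleneck 7, flow now 17.
Augment Well→v6→Ref: bottleneck 4, flow now 21.
Augment Well→v1→v5→Ref: bottleneck 8, flow now 29.
Augment Well→v1→v6→Ref: bottleneck 2, flow now 31.
No augmenting path remains; maximum flow = 31.
In the residual graph, reachable from Well: {Well, v4}.
Min-cut edges: Well→v1 (10), Well→v3 (7), Well→v6 (4), Well→Ref (10); capacity 10 + 7 + 4 + 10 = 31.
This cut is saturated, so no flow can exceed 31.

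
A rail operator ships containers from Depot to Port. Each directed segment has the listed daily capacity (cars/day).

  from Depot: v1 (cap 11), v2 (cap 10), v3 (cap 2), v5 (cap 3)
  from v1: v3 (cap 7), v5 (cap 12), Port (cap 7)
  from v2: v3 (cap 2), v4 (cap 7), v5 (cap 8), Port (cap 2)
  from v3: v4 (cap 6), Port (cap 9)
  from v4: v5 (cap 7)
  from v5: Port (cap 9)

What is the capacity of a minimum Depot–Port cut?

26

Augment Depot→v1→Port: bottleneck 7, flow now 7.
Augment Depot→v2→Port: bottleneck 2, flow now 9.
Augment Depot→v3→Port: bottleneck 2, flow now 11.
Augment Depot→v5→Port: bottleneck 3, flow now 14.
Augment Depot→v1→v3→Port: bottleneck 4, flow now 18.
Augment Depot→v2→v3→Port: bottleneck 2, flow now 20.
Augment Depot→v2→v5→Port: bottleneck 6, flow now 26.
No augmenting path remains; maximum flow = 26.
By max-flow min-cut, the minimum cut capacity equals the max flow.
In the residual graph, reachable from Depot: {Depot}.
Min-cut edges: Depot→v1 (11), Depot→v2 (10), Depot→v3 (2), Depot→v5 (3); capacity 11 + 10 + 2 + 3 = 26.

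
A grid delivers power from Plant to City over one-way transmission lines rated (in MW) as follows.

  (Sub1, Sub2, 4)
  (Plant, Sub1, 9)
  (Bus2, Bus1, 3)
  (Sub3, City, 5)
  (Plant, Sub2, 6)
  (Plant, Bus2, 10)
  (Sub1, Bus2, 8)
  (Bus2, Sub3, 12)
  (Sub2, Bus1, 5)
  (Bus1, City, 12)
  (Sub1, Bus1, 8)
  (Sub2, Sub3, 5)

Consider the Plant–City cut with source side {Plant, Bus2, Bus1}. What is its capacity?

Edges leaving {Plant, Bus2, Bus1}: Plant→Sub2 (6), Plant→Sub1 (9), Bus2→Sub3 (12), Bus1→City (12).
Cut capacity = 6 + 9 + 12 + 12 = 39.

39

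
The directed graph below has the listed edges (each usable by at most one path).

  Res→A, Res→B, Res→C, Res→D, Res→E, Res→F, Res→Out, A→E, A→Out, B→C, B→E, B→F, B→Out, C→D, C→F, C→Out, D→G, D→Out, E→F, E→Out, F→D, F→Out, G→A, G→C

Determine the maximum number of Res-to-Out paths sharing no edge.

Assign every edge capacity 1; by Menger, the answer equals the max flow.
Path Res→Out (+1); total 1.
Path Res→A→Out (+1); total 2.
Path Res→B→Out (+1); total 3.
Path Res→C→Out (+1); total 4.
Path Res→D→Out (+1); total 5.
Path Res→E→Out (+1); total 6.
Path Res→F→Out (+1); total 7.
No residual Res→Out path; max flow = 7.
Certifying cut of size 7: {Res→A, Res→B, Res→C, Res→D, Res→E, Res→F, Res→Out}.

7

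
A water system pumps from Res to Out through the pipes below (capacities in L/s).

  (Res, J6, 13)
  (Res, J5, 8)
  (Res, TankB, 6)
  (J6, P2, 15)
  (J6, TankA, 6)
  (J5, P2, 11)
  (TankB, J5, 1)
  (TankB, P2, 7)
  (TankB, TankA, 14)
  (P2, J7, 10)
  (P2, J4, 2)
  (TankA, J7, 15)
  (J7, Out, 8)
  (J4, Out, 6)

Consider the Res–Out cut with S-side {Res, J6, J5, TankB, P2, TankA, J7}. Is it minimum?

Yes — it is a minimum cut (capacity 10).

Given cut capacity: 2 + 8 = 10.
Augment Res→J6→P2→J7→Out: bottleneck 8, flow now 8.
Augment Res→J6→P2→J4→Out: bottleneck 2, flow now 10.
No augmenting path remains; maximum flow = 10.
Cut capacity 10 equals the max flow, so it is a minimum cut.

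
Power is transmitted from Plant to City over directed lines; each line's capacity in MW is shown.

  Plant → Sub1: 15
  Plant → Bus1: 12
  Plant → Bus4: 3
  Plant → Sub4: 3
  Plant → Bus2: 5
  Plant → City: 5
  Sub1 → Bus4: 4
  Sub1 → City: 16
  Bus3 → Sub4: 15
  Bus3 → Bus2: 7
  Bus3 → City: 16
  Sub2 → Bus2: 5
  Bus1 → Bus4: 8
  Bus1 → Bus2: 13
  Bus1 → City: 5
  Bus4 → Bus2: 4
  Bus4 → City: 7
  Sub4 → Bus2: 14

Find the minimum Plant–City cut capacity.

32

Augment Plant→City: bottleneck 5, flow now 5.
Augment Plant→Sub1→City: bottleneck 15, flow now 20.
Augment Plant→Bus1→City: bottleneck 5, flow now 25.
Augment Plant→Bus4→City: bottleneck 3, flow now 28.
Augment Plant→Bus1→Bus4→City: bottleneck 4, flow now 32.
No augmenting path remains; maximum flow = 32.
By max-flow min-cut, the minimum cut capacity equals the max flow.
In the residual graph, reachable from Plant: {Plant, Bus1, Bus4, Sub4, Bus2}.
Min-cut edges: Plant→Sub1 (15), Plant→City (5), Bus1→City (5), Bus4→City (7); capacity 15 + 5 + 5 + 7 = 32.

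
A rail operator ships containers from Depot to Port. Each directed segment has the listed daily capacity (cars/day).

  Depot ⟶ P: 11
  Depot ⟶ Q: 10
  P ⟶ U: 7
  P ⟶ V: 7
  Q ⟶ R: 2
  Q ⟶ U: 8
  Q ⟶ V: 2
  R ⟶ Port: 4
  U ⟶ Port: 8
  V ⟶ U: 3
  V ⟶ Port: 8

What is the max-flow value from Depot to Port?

18

Augment Depot→P→U→Port: bottleneck 7, flow now 7.
Augment Depot→P→V→Port: bottleneck 4, flow now 11.
Augment Depot→Q→R→Port: bottleneck 2, flow now 13.
Augment Depot→Q→U→Port: bottleneck 1, flow now 14.
Augment Depot→Q→V→Port: bottleneck 2, flow now 16.
Augment Depot→Q→U→P→V→Port: bottleneck 2, flow now 18. (uses reverse residual edge)
No augmenting path remains; maximum flow = 18.
In the residual graph, reachable from Depot: {Depot, P, Q, U, V}.
Min-cut edges: Q→R (2), U→Port (8), V→Port (8); capacity 2 + 8 + 8 = 18.
This cut is saturated, so no flow can exceed 18.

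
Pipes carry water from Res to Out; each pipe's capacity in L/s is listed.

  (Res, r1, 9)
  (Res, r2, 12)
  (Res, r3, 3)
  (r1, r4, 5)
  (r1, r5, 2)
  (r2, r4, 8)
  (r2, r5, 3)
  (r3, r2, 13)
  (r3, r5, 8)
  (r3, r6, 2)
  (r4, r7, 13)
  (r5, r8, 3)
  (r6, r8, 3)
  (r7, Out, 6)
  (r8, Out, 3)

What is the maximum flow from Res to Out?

9

Augment Res→r1→r4→r7→Out: bottleneck 5, flow now 5.
Augment Res→r1→r5→r8→Out: bottleneck 2, flow now 7.
Augment Res→r2→r4→r7→Out: bottleneck 1, flow now 8.
Augment Res→r2→r5→r8→Out: bottleneck 1, flow now 9.
No augmenting path remains; maximum flow = 9.
In the residual graph, reachable from Res: {Res, r1, r2, r3, r4, r5, r6, r7, r8}.
Min-cut edges: r7→Out (6), r8→Out (3); capacity 6 + 3 = 9.
This cut is saturated, so no flow can exceed 9.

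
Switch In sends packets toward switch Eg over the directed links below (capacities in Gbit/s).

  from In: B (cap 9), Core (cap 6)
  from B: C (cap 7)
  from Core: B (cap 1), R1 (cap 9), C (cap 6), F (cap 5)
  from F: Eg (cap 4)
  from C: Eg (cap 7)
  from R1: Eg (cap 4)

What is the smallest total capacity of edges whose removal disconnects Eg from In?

13

Augment In→B→C→Eg: bottleneck 7, flow now 7.
Augment In→Core→F→Eg: bottleneck 4, flow now 11.
Augment In→Core→R1→Eg: bottleneck 2, flow now 13.
No augmenting path remains; maximum flow = 13.
By max-flow min-cut, the minimum cut capacity equals the max flow.
In the residual graph, reachable from In: {In, B}.
Min-cut edges: In→Core (6), B→C (7); capacity 6 + 7 = 13.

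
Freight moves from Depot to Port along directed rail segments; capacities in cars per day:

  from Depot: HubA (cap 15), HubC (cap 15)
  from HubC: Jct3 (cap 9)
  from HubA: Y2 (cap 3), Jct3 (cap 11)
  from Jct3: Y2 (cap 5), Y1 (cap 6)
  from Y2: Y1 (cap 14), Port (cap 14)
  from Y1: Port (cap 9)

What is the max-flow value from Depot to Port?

14

Augment Depot→HubA→Y2→Port: bottleneck 3, flow now 3.
Augment Depot→HubC→Jct3→Y2→Port: bottleneck 5, flow now 8.
Augment Depot→HubC→Jct3→Y1→Port: bottleneck 4, flow now 12.
Augment Depot→HubA→Jct3→Y1→Port: bottleneck 2, flow now 14.
No augmenting path remains; maximum flow = 14.
In the residual graph, reachable from Depot: {Depot, HubC, HubA, Jct3}.
Min-cut edges: HubA→Y2 (3), Jct3→Y2 (5), Jct3→Y1 (6); capacity 3 + 5 + 6 = 14.
This cut is saturated, so no flow can exceed 14.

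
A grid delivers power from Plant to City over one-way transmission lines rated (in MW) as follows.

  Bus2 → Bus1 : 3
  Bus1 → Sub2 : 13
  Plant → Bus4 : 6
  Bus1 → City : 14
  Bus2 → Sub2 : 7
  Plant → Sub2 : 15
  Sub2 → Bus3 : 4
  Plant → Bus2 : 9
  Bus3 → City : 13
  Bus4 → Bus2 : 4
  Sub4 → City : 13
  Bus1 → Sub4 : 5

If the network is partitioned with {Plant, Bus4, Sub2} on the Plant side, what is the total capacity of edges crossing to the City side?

Edges leaving {Plant, Bus4, Sub2}: Plant→Bus2 (9), Bus4→Bus2 (4), Sub2→Bus3 (4).
Cut capacity = 9 + 4 + 4 = 17.

17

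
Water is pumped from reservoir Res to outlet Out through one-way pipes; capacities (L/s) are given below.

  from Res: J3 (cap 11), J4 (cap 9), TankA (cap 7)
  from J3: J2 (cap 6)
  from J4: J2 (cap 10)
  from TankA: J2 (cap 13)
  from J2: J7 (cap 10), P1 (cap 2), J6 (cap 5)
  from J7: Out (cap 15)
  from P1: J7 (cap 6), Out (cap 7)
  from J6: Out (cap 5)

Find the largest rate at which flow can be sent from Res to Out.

Augment Res→J3→J2→J7→Out: bottleneck 6, flow now 6.
Augment Res→J4→J2→J7→Out: bottleneck 4, flow now 10.
Augment Res→J4→J2→P1→Out: bottleneck 2, flow now 12.
Augment Res→J4→J2→J6→Out: bottleneck 3, flow now 15.
Augment Res→TankA→J2→J6→Out: bottleneck 2, flow now 17.
No augmenting path remains; maximum flow = 17.
In the residual graph, reachable from Res: {Res, J3, J4, TankA, J2}.
Min-cut edges: J2→J7 (10), J2→P1 (2), J2→J6 (5); capacity 10 + 2 + 5 = 17.
This cut is saturated, so no flow can exceed 17.

17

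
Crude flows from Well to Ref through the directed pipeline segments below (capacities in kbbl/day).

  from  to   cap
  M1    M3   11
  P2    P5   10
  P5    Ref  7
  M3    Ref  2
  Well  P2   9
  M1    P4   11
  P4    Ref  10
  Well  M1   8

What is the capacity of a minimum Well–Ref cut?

15

Augment Well→P2→P5→Ref: bottleneck 7, flow now 7.
Augment Well→M1→M3→Ref: bottleneck 2, flow now 9.
Augment Well→M1→P4→Ref: bottleneck 6, flow now 15.
No augmenting path remains; maximum flow = 15.
By max-flow min-cut, the minimum cut capacity equals the max flow.
In the residual graph, reachable from Well: {Well, P2, P5}.
Min-cut edges: Well→M1 (8), P5→Ref (7); capacity 8 + 7 = 15.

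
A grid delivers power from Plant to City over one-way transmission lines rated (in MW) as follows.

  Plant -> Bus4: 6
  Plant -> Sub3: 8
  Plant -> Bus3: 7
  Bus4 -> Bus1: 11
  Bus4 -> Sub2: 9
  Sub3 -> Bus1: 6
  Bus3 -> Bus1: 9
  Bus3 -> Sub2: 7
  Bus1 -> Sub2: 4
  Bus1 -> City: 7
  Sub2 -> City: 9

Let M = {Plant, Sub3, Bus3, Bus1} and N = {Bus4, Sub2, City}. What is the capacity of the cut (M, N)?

24

Edges leaving {Plant, Sub3, Bus3, Bus1}: Plant→Bus4 (6), Bus3→Sub2 (7), Bus1→Sub2 (4), Bus1→City (7).
Cut capacity = 6 + 7 + 4 + 7 = 24.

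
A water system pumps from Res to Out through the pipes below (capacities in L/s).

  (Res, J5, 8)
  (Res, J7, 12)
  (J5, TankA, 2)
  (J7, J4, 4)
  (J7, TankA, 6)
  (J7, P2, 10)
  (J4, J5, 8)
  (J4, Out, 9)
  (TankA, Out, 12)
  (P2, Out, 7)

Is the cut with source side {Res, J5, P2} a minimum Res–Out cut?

No — its capacity is 21, but the minimum cut has capacity 14.

Given cut capacity: 12 + 2 + 7 = 21.
Augment Res→J5→TankA→Out: bottleneck 2, flow now 2.
Augment Res→J7→J4→Out: bottleneck 4, flow now 6.
Augment Res→J7→TankA→Out: bottleneck 6, flow now 12.
Augment Res→J7→P2→Out: bottleneck 2, flow now 14.
No augmenting path remains; maximum flow = 14.
In the residual graph, reachable from Res: {Res, J5}.
Min-cut edges: Res→J7 (12), J5→TankA (2); capacity 12 + 2 = 14.
Cut capacity 21 exceeds the max flow 14, so it is not minimum.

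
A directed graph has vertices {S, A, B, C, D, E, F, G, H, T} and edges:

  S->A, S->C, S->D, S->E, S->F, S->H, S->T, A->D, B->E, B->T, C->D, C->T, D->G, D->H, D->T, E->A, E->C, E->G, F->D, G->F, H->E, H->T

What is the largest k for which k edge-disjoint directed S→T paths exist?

4

Assign every edge capacity 1; by Menger, the answer equals the max flow.
Path S→T (+1); total 1.
Path S→C→T (+1); total 2.
Path S→D→T (+1); total 3.
Path S→H→T (+1); total 4.
No residual S→T path; max flow = 4.
Certifying cut of size 4: {C→T, D→T, H→T, S→T}.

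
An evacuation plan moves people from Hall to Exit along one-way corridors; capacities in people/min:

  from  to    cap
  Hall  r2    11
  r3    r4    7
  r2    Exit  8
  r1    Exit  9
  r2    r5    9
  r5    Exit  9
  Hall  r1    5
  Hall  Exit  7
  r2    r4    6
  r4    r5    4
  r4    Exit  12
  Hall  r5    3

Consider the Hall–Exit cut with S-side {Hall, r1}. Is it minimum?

Given cut capacity: 11 + 3 + 7 + 9 = 30.
Augment Hall→Exit: bottleneck 7, flow now 7.
Augment Hall→r1→Exit: bottleneck 5, flow now 12.
Augment Hall→r2→Exit: bottleneck 8, flow now 20.
Augment Hall→r5→Exit: bottleneck 3, flow now 23.
Augment Hall→r2→r4→Exit: bottleneck 3, flow now 26.
No augmenting path remains; maximum flow = 26.
In the residual graph, reachable from Hall: {Hall}.
Min-cut edges: Hall→r1 (5), Hall→r2 (11), Hall→r5 (3), Hall→Exit (7); capacity 5 + 11 + 3 + 7 = 26.
Cut capacity 30 exceeds the max flow 26, so it is not minimum.

No — its capacity is 30, but the minimum cut has capacity 26.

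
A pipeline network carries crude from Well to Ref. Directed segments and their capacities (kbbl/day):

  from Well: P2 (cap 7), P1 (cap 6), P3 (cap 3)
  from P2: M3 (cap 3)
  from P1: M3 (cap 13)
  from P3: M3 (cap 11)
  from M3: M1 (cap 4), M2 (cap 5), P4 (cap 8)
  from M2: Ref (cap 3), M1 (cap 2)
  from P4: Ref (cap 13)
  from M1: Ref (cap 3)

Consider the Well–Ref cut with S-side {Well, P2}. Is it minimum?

Given cut capacity: 6 + 3 + 3 = 12.
Augment Well→P2→M3→M2→Ref: bottleneck 3, flow now 3.
Augment Well→P1→M3→P4→Ref: bottleneck 6, flow now 9.
Augment Well→P3→M3→P4→Ref: bottleneck 2, flow now 11.
Augment Well→P3→M3→M1→Ref: bottleneck 1, flow now 12.
No augmenting path remains; maximum flow = 12.
Cut capacity 12 equals the max flow, so it is a minimum cut.

Yes — it is a minimum cut (capacity 12).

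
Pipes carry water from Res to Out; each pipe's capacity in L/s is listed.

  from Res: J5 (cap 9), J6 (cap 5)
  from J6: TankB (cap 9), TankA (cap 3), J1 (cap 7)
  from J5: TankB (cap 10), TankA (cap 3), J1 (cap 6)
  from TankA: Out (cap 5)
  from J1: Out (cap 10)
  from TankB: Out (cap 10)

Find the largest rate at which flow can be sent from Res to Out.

Augment Res→J6→TankA→Out: bottleneck 3, flow now 3.
Augment Res→J6→J1→Out: bottleneck 2, flow now 5.
Augment Res→J5→TankA→Out: bottleneck 2, flow now 7.
Augment Res→J5→J1→Out: bottleneck 6, flow now 13.
Augment Res→J5→TankB→Out: bottleneck 1, flow now 14.
No augmenting path remains; maximum flow = 14.
In the residual graph, reachable from Res: {Res}.
Min-cut edges: Res→J6 (5), Res→J5 (9); capacity 5 + 9 = 14.
This cut is saturated, so no flow can exceed 14.

14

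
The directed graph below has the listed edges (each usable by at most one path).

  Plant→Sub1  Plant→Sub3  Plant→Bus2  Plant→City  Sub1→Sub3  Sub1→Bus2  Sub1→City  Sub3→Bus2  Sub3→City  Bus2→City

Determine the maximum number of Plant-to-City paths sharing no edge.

4

Assign every edge capacity 1; by Menger, the answer equals the max flow.
Path Plant→City (+1); total 1.
Path Plant→Sub1→City (+1); total 2.
Path Plant→Sub3→City (+1); total 3.
Path Plant→Bus2→City (+1); total 4.
No residual Plant→City path; max flow = 4.
Certifying cut of size 4: {Plant→Bus2, Plant→City, Plant→Sub1, Plant→Sub3}.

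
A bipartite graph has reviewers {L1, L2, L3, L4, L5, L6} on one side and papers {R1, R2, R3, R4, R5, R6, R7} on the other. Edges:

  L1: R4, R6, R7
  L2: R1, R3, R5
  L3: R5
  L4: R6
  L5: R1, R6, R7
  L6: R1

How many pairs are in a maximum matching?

6

Unit-capacity flow: source→left, listed edges, right→sink; max matching = max flow.
Augmenting path L1→R4 (+1); matched 1.
Augmenting path L2→R1 (+1); matched 2.
Augmenting path L3→R5 (+1); matched 3.
Augmenting path L4→R6 (+1); matched 4.
Augmenting path L5→R7 (+1); matched 5.
Augmenting path L6→R1→L2→R3 (+1); matched 6.
No augmenting path remains; maximum matching = 6.
König certificate: {L1, L2, L3, L4, L5, L6} is a vertex cover of size 6 (every listed pair touches it), so no matching can be larger.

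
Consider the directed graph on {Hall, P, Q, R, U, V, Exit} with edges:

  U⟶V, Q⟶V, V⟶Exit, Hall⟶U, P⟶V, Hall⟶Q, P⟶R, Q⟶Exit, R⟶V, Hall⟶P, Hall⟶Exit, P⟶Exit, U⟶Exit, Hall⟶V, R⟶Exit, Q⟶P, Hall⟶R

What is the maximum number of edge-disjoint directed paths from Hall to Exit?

Assign every edge capacity 1; by Menger, the answer equals the max flow.
Path Hall→Exit (+1); total 1.
Path Hall→P→Exit (+1); total 2.
Path Hall→Q→Exit (+1); total 3.
Path Hall→R→Exit (+1); total 4.
Path Hall→U→Exit (+1); total 5.
Path Hall→V→Exit (+1); total 6.
No residual Hall→Exit path; max flow = 6.
Certifying cut of size 6: {Hall→Exit, Hall→P, Hall→Q, Hall→R, Hall→U, Hall→V}.

6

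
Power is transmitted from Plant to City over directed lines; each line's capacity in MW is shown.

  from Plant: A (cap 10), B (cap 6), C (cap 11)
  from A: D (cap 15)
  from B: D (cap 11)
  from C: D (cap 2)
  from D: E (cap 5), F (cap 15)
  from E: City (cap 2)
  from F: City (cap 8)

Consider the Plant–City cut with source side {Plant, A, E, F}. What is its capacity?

42

Edges leaving {Plant, A, E, F}: Plant→B (6), Plant→C (11), A→D (15), E→City (2), F→City (8).
Cut capacity = 6 + 11 + 15 + 2 + 8 = 42.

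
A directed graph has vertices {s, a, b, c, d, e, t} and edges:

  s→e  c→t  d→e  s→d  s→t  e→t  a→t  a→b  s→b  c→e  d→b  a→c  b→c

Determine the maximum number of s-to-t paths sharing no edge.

Assign every edge capacity 1; by Menger, the answer equals the max flow.
Path s→t (+1); total 1.
Path s→e→t (+1); total 2.
Path s→b→c→t (+1); total 3.
No residual s→t path; max flow = 3.
Certifying cut of size 3: {b→c, e→t, s→t}.

3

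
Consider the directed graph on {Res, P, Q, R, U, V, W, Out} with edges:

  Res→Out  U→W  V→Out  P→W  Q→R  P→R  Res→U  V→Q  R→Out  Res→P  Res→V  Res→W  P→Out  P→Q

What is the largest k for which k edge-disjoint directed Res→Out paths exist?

Assign every edge capacity 1; by Menger, the answer equals the max flow.
Path Res→Out (+1); total 1.
Path Res→P→Out (+1); total 2.
Path Res→V→Out (+1); total 3.
No residual Res→Out path; max flow = 3.
Certifying cut of size 3: {Res→Out, Res→P, Res→V}.

3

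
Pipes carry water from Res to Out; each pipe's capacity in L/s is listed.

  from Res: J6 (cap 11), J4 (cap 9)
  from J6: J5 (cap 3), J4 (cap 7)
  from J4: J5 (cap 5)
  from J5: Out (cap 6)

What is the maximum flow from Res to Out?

Augment Res→J6→J5→Out: bottleneck 3, flow now 3.
Augment Res→J4→J5→Out: bottleneck 3, flow now 6.
No augmenting path remains; maximum flow = 6.
In the residual graph, reachable from Res: {Res, J6, J4, J5}.
Min-cut edges: J5→Out (6); capacity 6 = 6.
This cut is saturated, so no flow can exceed 6.

6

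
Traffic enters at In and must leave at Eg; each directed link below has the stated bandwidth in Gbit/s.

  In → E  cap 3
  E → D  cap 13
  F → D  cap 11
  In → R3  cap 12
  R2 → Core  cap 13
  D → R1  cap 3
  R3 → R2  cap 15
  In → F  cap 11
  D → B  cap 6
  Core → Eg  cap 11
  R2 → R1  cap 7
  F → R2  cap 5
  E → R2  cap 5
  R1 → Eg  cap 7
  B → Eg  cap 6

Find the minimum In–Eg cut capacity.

Augment In→E→D→R1→Eg: bottleneck 3, flow now 3.
Augment In→F→D→B→Eg: bottleneck 6, flow now 9.
Augment In→F→R2→Core→Eg: bottleneck 5, flow now 14.
Augment In→R3→R2→Core→Eg: bottleneck 6, flow now 20.
Augment In→R3→R2→R1→Eg: bottleneck 4, flow now 24.
No augmenting path remains; maximum flow = 24.
By max-flow min-cut, the minimum cut capacity equals the max flow.
In the residual graph, reachable from In: {In, E, F, R3, D, R2, Core, R1}.
Min-cut edges: D→B (6), Core→Eg (11), R1→Eg (7); capacity 6 + 11 + 7 = 24.

24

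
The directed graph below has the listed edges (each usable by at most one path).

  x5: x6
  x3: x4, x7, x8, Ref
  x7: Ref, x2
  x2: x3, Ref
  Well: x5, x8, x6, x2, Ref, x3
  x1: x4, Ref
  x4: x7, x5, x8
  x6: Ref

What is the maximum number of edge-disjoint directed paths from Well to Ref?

Assign every edge capacity 1; by Menger, the answer equals the max flow.
Path Well→Ref (+1); total 1.
Path Well→x2→Ref (+1); total 2.
Path Well→x3→Ref (+1); total 3.
Path Well→x6→Ref (+1); total 4.
No residual Well→Ref path; max flow = 4.
Certifying cut of size 4: {Well→Ref, Well→x2, Well→x3, x6→Ref}.

4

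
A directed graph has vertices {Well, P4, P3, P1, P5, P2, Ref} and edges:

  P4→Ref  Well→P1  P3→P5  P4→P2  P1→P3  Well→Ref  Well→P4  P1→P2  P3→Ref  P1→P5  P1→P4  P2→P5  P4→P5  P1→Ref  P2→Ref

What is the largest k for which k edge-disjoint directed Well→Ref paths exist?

3

Assign every edge capacity 1; by Menger, the answer equals the max flow.
Path Well→Ref (+1); total 1.
Path Well→P4→Ref (+1); total 2.
Path Well→P1→Ref (+1); total 3.
No residual Well→Ref path; max flow = 3.
Certifying cut of size 3: {Well→P1, Well→P4, Well→Ref}.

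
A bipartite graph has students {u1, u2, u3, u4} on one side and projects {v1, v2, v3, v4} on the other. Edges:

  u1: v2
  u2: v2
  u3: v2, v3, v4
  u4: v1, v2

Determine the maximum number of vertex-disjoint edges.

Unit-capacity flow: source→left, listed edges, right→sink; max matching = max flow.
Augmenting path u1→v2 (+1); matched 1.
Augmenting path u3→v3 (+1); matched 2.
Augmenting path u4→v1 (+1); matched 3.
No augmenting path remains; maximum matching = 3.
König certificate: {u3, u4, v2} is a vertex cover of size 3 (every listed pair touches it), so no matching can be larger.

3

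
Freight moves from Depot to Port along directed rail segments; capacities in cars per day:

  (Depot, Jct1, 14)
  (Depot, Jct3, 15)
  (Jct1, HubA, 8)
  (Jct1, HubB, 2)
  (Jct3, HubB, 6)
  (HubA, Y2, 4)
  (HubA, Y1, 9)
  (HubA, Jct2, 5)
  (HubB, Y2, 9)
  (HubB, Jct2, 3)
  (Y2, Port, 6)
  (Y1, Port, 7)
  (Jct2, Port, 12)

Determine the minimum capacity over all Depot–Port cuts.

16

Augment Depot→Jct1→HubA→Y2→Port: bottleneck 4, flow now 4.
Augment Depot→Jct1→HubA→Y1→Port: bottleneck 4, flow now 8.
Augment Depot→Jct1→HubB→Y2→Port: bottleneck 2, flow now 10.
Augment Depot→Jct3→HubB→Jct2→Port: bottleneck 3, flow now 13.
Augment Depot→Jct3→HubB→Y2→HubA→Y1→Port: bottleneck 3, flow now 16. (uses reverse residual edge)
No augmenting path remains; maximum flow = 16.
By max-flow min-cut, the minimum cut capacity equals the max flow.
In the residual graph, reachable from Depot: {Depot, Jct1, Jct3}.
Min-cut edges: Jct1→HubA (8), Jct1→HubB (2), Jct3→HubB (6); capacity 8 + 2 + 6 = 16.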